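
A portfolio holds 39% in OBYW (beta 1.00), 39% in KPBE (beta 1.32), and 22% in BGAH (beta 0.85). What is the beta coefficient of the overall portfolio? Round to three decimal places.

1.092

β_P = Σ w_i β_i = 0.39×1.00 + 0.39×1.32 + 0.22×0.85 = 1.0918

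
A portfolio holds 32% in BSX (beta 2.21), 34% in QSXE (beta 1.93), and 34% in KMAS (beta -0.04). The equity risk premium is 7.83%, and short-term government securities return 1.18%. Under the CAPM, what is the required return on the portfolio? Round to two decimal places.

β_P = Σ w_i β_i = 0.32×2.21 + 0.34×1.93 + 0.34×-0.04 = 1.3498
E(R_P) = R_f + β_P × MRP = 1.18% + 1.3498 × 7.83% = 11.75%

11.75%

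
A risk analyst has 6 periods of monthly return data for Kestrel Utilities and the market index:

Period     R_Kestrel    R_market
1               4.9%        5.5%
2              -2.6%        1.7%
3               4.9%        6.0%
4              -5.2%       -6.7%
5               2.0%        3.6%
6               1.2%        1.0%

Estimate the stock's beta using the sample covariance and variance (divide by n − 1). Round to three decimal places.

Mean R_i = (4.9 − 2.6 + 4.9 − 5.2 + 2.0 + 1.2) / 6 = 0.8667%
Mean R_m = (5.5 + 1.7 + 6.0 − 6.7 + 3.6 + 1.0) / 6 = 1.8500%
Σ(R_i − R̄_i)(R_m − R̄_m) = 85.5500  ⇒  Cov = 85.5500 / 5 = 17.1100
Σ(R_m − R̄_m)² = 107.4550  ⇒  Var(R_m) = 107.4550 / 5 = 21.4910
β = Cov / Var(R_m) = 17.1100 / 21.4910 = 0.7961

0.796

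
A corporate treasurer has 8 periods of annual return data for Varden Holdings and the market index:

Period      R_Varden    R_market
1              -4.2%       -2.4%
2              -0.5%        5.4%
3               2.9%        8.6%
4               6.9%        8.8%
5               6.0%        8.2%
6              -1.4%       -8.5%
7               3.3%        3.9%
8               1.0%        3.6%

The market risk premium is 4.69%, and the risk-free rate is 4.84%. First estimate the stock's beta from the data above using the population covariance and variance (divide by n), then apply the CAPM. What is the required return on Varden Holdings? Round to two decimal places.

7.06%

Mean R_i = (-4.2 − 0.5 + 2.9 + 6.9 + 6.0 − 1.4 + 3.3 + 1.0) / 8 = 1.7500%
Mean R_m = (-2.4 + 5.4 + 8.6 + 8.8 + 8.2 − 8.5 + 3.9 + 3.6) / 8 = 3.4500%
Σ(R_i − R̄_i)(R_m − R̄_m) = 122.3100  ⇒  Cov = 122.3100 / 8 = 15.2888
Σ(R_m − R̄_m)² = 258.7600  ⇒  Var(R_m) = 258.7600 / 8 = 32.3450
β = Cov / Var(R_m) = 15.2888 / 32.3450 = 0.4727
E(R) = R_f + β × MRP = 4.84% + 0.4727 × 4.69% = 7.06%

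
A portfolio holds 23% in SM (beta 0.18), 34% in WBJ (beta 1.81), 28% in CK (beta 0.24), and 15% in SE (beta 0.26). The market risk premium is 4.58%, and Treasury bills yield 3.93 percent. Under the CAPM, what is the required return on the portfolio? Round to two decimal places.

7.42%

β_P = Σ w_i β_i = 0.23×0.18 + 0.34×1.81 + 0.28×0.24 + 0.15×0.26 = 0.7630
E(R_P) = R_f + β_P × MRP = 3.93% + 0.7630 × 4.58% = 7.42%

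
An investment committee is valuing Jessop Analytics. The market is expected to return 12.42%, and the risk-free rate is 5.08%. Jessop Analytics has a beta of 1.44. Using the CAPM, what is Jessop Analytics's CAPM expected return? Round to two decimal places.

Market risk premium = E(R_m) − R_f = 12.42% − 5.08% = 7.34%
E(R) = R_f + β × MRP = 5.08% + 1.44 × 7.34% = 15.65%

15.65%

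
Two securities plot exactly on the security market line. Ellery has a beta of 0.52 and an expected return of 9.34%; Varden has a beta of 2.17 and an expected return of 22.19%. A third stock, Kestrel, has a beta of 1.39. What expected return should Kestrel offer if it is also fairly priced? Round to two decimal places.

16.12%

MRP (SML slope) = (22.19% − 9.34%) / (2.17 − 0.52) = 12.85% / 1.65 = 7.7879%
R_f (intercept) = 9.34% − 0.52 × 7.7879% = 5.2903%
E(R_Kestrel) = R_f + β × MRP = 5.2903% + 1.39 × 7.7879% = 16.12%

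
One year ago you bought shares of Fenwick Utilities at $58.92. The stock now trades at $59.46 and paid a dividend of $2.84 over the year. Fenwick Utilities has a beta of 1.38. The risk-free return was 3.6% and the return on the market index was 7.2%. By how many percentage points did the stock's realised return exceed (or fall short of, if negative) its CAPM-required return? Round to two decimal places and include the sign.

Realised HPR = (P1 + D1 − P0) / P0 = (59.46 + 2.84 − 58.92) / 58.92 = 3.38 / 58.92 = 5.7366%
MRP = 7.2% − 3.6% = 3.60%
CAPM required = R_f + β·MRP = 3.6% + 1.38 × 3.6% = 8.5680%
α = realised − required = 5.7366% − 8.5680% = -2.83%

-2.83%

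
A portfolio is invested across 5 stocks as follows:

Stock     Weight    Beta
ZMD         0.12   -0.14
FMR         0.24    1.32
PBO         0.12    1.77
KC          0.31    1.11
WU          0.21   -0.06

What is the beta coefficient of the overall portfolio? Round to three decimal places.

0.844

β_P = Σ w_i β_i = 0.12×-0.14 + 0.24×1.32 + 0.12×1.77 + 0.31×1.11 + 0.21×-0.06 = 0.8439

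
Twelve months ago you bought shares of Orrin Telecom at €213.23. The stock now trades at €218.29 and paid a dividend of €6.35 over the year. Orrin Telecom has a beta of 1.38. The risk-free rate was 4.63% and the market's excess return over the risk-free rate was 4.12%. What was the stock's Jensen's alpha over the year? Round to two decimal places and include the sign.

Realised HPR = (P1 + D1 − P0) / P0 = (218.29 + 6.35 − 213.23) / 213.23 = 11.41 / 213.23 = 5.3510%
CAPM required = R_f + β·MRP = 4.63% + 1.38 × 4.12% = 10.3156%
α = realised − required = 5.3510% − 10.3156% = -4.96%

-4.96%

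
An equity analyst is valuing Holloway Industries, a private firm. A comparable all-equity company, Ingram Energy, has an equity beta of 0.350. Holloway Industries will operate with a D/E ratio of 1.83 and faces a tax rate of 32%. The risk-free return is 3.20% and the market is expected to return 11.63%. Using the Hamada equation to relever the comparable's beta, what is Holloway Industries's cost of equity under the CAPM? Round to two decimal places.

9.82%

β_L = β_U × [1 + (1 − t)(D/E)] = 0.350 × [1 + (1 − 0.32) × 1.83]
    = 0.350 × [1 + 0.68 × 1.83] = 0.350 × 2.2444 = 0.7855
MRP = 11.63% − 3.20% = 8.43%
E(R) = R_f + β_L × MRP = 3.20% + 0.7855 × 8.43% = 9.82%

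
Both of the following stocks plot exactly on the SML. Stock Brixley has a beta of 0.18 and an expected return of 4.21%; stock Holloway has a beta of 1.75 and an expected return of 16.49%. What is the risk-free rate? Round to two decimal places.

Both satisfy E(R) = R_f + β·MRP, so the slope of the SML is
MRP = (16.49% − 4.21%) / (1.75 − 0.18) = 12.28% / 1.57 = 7.8217%
R_f = E(R_Brixley) − β_Brixley·MRP = 4.21% − 0.18 × 7.8217% = 2.8021%

2.80%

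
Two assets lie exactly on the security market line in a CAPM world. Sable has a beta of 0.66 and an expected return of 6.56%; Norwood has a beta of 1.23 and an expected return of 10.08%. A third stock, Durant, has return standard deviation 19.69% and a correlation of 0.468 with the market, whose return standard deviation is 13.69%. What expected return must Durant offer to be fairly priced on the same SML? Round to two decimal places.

MRP = (10.08% − 6.56%) / (1.23 − 0.66) = 6.1754%
R_f = 6.56% − 0.66 × 6.1754% = 2.4842%
β_Durant = ρ·σ_i/σ_m = 0.468 × 19.69 / 13.69 = 0.6731
E(R_Durant) = R_f + β × MRP = 2.4842% + 0.6731 × 6.1754% = 6.64%

6.64%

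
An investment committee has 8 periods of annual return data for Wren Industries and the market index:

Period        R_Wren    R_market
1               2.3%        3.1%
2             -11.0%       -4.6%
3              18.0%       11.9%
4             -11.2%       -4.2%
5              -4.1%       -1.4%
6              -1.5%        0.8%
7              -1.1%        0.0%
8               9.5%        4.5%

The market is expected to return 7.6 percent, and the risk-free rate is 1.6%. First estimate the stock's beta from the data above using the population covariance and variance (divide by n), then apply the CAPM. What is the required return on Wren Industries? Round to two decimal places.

12.55%

Mean R_i = (2.3 − 11.0 + 18.0 − 11.2 − 4.1 − 1.5 − 1.1 + 9.5) / 8 = 0.1125%
Mean R_m = (3.1 − 4.6 + 11.9 − 4.2 − 1.4 + 0.8 + 0.0 + 4.5) / 8 = 1.2625%
Σ(R_i − R̄_i)(R_m − R̄_m) = 365.1238  ⇒  Cov = 365.1238 / 8 = 45.6405
Σ(R_m − R̄_m)² = 200.1188  ⇒  Var(R_m) = 200.1188 / 8 = 25.0149
β = Cov / Var(R_m) = 45.6405 / 25.0149 = 1.8245
MRP = 7.6% − 1.6% = 6.00%
E(R) = R_f + β × MRP = 1.6% + 1.8245 × 6.0% = 12.55%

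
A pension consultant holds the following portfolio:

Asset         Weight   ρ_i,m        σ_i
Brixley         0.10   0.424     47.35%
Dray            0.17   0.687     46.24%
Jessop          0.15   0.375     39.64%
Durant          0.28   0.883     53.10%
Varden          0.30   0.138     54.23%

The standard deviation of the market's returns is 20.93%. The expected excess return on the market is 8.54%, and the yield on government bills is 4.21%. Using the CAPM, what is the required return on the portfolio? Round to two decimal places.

14.42%

β_Brixley = 0.424 × 47.35% / 20.93% = 0.9592
β_Dray = 0.687 × 46.24% / 20.93% = 1.5178
β_Jessop = 0.375 × 39.64% / 20.93% = 0.7102
β_Durant = 0.883 × 53.10% / 20.93% = 2.2402
β_Varden = 0.138 × 54.23% / 20.93% = 0.3576
β_P = Σ w_i β_i = 0.10×0.9592 + 0.17×1.5178 + 0.15×0.7102 + 0.28×2.2402 + 0.30×0.3576 = 1.1950
E(R_P) = R_f + β_P × MRP = 4.21% + 1.1950 × 8.54% = 14.42%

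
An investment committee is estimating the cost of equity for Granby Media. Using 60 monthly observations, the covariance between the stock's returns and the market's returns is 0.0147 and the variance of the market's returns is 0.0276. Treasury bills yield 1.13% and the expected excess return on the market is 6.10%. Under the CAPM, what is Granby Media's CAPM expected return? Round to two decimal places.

4.38%

β = Cov(R_i, R_m) / Var(R_m) = 0.0147 / 0.0276 = 0.5326
E(R) = R_f + β × MRP = 1.13% + 0.5326 × 6.10% = 4.38%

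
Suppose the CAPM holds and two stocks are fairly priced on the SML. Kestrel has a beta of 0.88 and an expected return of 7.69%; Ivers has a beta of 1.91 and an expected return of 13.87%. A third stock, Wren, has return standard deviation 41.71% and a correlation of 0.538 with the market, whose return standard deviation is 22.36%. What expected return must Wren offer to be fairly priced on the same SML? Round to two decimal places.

8.43%

MRP = (13.87% − 7.69%) / (1.91 − 0.88) = 6.0000%
R_f = 7.69% − 0.88 × 6.0000% = 2.4100%
β_Wren = ρ·σ_i/σ_m = 0.538 × 41.71 / 22.36 = 1.0036
E(R_Wren) = R_f + β × MRP = 2.4100% + 1.0036 × 6.0000% = 8.43%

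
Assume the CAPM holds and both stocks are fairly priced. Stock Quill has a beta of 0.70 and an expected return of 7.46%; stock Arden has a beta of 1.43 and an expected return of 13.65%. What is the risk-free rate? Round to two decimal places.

Both satisfy E(R) = R_f + β·MRP, so the slope of the SML is
MRP = (13.65% − 7.46%) / (1.43 − 0.70) = 6.19% / 0.73 = 8.4795%
R_f = E(R_Quill) − β_Quill·MRP = 7.46% − 0.70 × 8.4795% = 1.5244%

1.52%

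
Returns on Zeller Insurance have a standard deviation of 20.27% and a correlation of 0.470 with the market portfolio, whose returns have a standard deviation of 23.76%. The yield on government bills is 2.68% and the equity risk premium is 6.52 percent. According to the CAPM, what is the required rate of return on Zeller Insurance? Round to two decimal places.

5.29%

β = ρ × σ_i / σ_m = 0.470 × 20.27% / 23.76% = 0.4010
E(R) = 2.68% + 0.4010 × 6.52% = 5.29%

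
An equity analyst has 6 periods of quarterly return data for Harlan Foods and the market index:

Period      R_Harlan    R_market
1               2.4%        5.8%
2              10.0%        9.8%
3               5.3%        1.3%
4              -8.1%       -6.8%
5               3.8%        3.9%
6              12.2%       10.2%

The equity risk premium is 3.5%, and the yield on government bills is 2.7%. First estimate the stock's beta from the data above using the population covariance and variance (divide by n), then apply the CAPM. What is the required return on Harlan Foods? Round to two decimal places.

Mean R_i = (2.4 + 10.0 + 5.3 − 8.1 + 3.8 + 12.2) / 6 = 4.2667%
Mean R_m = (5.8 + 9.8 + 1.3 − 6.8 + 3.9 + 10.2) / 6 = 4.0333%
Σ(R_i − R̄_i)(R_m − R̄_m) = 209.8967  ⇒  Cov = 209.8967 / 6 = 34.9828
Σ(R_m − R̄_m)² = 199.2533  ⇒  Var(R_m) = 199.2533 / 6 = 33.2089
β = Cov / Var(R_m) = 34.9828 / 33.2089 = 1.0534
E(R) = R_f + β × MRP = 2.7% + 1.0534 × 3.5% = 6.39%

6.39%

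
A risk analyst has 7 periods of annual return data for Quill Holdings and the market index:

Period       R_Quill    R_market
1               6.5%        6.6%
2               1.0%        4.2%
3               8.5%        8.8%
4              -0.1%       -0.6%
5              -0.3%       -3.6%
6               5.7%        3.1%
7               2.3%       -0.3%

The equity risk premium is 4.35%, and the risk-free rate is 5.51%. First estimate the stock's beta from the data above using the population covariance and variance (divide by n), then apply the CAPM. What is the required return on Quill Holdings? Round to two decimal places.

8.50%

Mean R_i = (6.5 + 1.0 + 8.5 − 0.1 − 0.3 + 5.7 + 2.3) / 7 = 3.3714%
Mean R_m = (6.6 + 4.2 + 8.8 − 0.6 − 3.6 + 3.1 − 0.3) / 7 = 2.6000%
Σ(R_i − R̄_i)(R_m − R̄_m) = 78.6600  ⇒  Cov = 78.6600 / 7 = 11.2371
Σ(R_m − R̄_m)² = 114.3400  ⇒  Var(R_m) = 114.3400 / 7 = 16.3343
β = Cov / Var(R_m) = 11.2371 / 16.3343 = 0.6879
E(R) = R_f + β × MRP = 5.51% + 0.6879 × 4.35% = 8.50%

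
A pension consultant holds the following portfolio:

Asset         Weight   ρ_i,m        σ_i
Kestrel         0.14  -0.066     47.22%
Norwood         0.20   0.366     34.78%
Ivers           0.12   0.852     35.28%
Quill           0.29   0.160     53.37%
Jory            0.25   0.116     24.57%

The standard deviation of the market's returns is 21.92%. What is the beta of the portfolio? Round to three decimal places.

0.406

β_Kestrel = -0.066 × 47.22% / 21.92% = -0.1422
β_Norwood = 0.366 × 34.78% / 21.92% = 0.5807
β_Ivers = 0.852 × 35.28% / 21.92% = 1.3713
β_Quill = 0.160 × 53.37% / 21.92% = 0.3896
β_Jory = 0.116 × 24.57% / 21.92% = 0.1300
β_P = Σ w_i β_i = 0.14×-0.1422 + 0.20×0.5807 + 0.12×1.3713 + 0.29×0.3896 + 0.25×0.1300 = 0.4063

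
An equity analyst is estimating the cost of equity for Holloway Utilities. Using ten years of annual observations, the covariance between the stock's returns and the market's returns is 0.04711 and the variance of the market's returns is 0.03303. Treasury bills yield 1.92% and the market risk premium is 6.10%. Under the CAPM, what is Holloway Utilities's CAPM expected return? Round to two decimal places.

10.62%

β = Cov(R_i, R_m) / Var(R_m) = 0.04711 / 0.03303 = 1.4263
E(R) = R_f + β × MRP = 1.92% + 1.4263 × 6.10% = 10.62%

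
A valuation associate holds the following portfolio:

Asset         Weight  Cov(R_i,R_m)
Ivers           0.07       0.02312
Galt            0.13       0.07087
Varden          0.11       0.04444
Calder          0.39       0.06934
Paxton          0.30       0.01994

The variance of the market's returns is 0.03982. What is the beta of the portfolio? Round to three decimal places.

1.224

β_Ivers = 0.02312 / 0.03982 = 0.5806
β_Galt = 0.07087 / 0.03982 = 1.7798
β_Varden = 0.04444 / 0.03982 = 1.1160
β_Calder = 0.06934 / 0.03982 = 1.7413
β_Paxton = 0.01994 / 0.03982 = 0.5008
β_P = Σ w_i β_i = 0.07×0.5806 + 0.13×1.7798 + 0.11×1.1160 + 0.39×1.7413 + 0.30×0.5008 = 1.2241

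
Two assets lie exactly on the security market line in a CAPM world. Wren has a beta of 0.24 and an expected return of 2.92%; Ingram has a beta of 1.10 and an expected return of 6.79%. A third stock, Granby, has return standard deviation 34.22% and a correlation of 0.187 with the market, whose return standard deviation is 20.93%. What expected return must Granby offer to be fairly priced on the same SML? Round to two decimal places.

3.22%

MRP = (6.79% − 2.92%) / (1.10 − 0.24) = 4.5000%
R_f = 2.92% − 0.24 × 4.5000% = 1.8400%
β_Granby = ρ·σ_i/σ_m = 0.187 × 34.22 / 20.93 = 0.3057
E(R_Granby) = R_f + β × MRP = 1.8400% + 0.3057 × 4.5000% = 3.22%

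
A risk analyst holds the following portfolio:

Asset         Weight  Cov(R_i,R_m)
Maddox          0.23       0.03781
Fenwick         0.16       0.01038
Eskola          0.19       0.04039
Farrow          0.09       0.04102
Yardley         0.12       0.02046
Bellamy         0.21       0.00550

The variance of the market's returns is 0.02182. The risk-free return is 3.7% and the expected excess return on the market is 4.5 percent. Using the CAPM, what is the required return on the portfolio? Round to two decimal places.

β_Maddox = 0.03781 / 0.02182 = 1.7328
β_Fenwick = 0.01038 / 0.02182 = 0.4757
β_Eskola = 0.04039 / 0.02182 = 1.8511
β_Farrow = 0.04102 / 0.02182 = 1.8799
β_Yardley = 0.02046 / 0.02182 = 0.9377
β_Bellamy = 0.00550 / 0.02182 = 0.2521
β_P = Σ w_i β_i = 0.23×1.7328 + 0.16×0.4757 + 0.19×1.8511 + 0.09×1.8799 + 0.12×0.9377 + 0.21×0.2521 = 1.1610
E(R_P) = R_f + β_P × MRP = 3.7% + 1.1610 × 4.5% = 8.92%

8.92%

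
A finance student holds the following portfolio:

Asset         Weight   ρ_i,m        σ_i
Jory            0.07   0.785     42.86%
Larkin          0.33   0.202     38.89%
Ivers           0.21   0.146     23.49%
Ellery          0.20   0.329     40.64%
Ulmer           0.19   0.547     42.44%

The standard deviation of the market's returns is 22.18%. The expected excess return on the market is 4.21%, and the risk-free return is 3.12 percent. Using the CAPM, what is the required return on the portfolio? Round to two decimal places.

5.54%

β_Jory = 0.785 × 42.86% / 22.18% = 1.5169
β_Larkin = 0.202 × 38.89% / 22.18% = 0.3542
β_Ivers = 0.146 × 23.49% / 22.18% = 0.1546
β_Ellery = 0.329 × 40.64% / 22.18% = 0.6028
β_Ulmer = 0.547 × 42.44% / 22.18% = 1.0466
β_P = Σ w_i β_i = 0.07×1.5169 + 0.33×0.3542 + 0.21×0.1546 + 0.20×0.6028 + 0.19×1.0466 = 0.5749
E(R_P) = R_f + β_P × MRP = 3.12% + 0.5749 × 4.21% = 5.54%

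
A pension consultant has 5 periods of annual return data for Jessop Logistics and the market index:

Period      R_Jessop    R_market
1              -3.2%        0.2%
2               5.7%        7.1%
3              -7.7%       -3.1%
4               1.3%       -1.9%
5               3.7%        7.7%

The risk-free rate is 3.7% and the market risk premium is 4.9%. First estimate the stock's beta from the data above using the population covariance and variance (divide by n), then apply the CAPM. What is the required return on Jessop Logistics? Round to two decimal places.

7.99%

Mean R_i = (-3.2 + 5.7 − 7.7 + 1.3 + 3.7) / 5 = -0.0400%
Mean R_m = (0.2 + 7.1 − 3.1 − 1.9 + 7.7) / 5 = 2.0000%
Σ(R_i − R̄_i)(R_m − R̄_m) = 90.1200  ⇒  Cov = 90.1200 / 5 = 18.0240
Σ(R_m − R̄_m)² = 102.9600  ⇒  Var(R_m) = 102.9600 / 5 = 20.5920
β = Cov / Var(R_m) = 18.0240 / 20.5920 = 0.8753
E(R) = R_f + β × MRP = 3.7% + 0.8753 × 4.9% = 7.99%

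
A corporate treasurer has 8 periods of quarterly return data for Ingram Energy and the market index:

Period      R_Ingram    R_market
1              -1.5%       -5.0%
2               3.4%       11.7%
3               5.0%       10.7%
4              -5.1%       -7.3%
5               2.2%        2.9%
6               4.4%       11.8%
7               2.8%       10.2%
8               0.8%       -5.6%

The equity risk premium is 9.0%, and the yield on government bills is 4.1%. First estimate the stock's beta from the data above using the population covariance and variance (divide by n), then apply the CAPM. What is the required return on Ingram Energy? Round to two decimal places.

Mean R_i = (-1.5 + 3.4 + 5.0 − 5.1 + 2.2 + 4.4 + 2.8 + 0.8) / 8 = 1.5000%
Mean R_m = (-5.0 + 11.7 + 10.7 − 7.3 + 2.9 + 11.8 + 10.2 − 5.6) / 8 = 3.6750%
Σ(R_i − R̄_i)(R_m − R̄_m) = 176.2900  ⇒  Cov = 176.2900 / 8 = 22.0363
Σ(R_m − R̄_m)² = 504.6750  ⇒  Var(R_m) = 504.6750 / 8 = 63.0844
β = Cov / Var(R_m) = 22.0363 / 63.0844 = 0.3493
E(R) = R_f + β × MRP = 4.1% + 0.3493 × 9.0% = 7.24%

7.24%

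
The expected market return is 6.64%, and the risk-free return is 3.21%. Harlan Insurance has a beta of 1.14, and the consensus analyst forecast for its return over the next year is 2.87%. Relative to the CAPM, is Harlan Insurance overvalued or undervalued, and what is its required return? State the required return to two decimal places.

Overvalued; required return 7.12%

MRP = 6.64% − 3.21% = 3.43%
Required return = R_f + β·MRP = 3.21% + 1.14 × 3.43% = 7.12%
Forecast 2.87% < required 7.12% → the stock plots below the SML → overvalued.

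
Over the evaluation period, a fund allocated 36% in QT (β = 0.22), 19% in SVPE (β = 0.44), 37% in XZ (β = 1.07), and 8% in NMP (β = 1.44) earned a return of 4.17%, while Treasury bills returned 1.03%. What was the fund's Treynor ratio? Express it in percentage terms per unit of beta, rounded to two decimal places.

4.66%

β_P = 0.36×0.22 + 0.19×0.44 + 0.37×1.07 + 0.08×1.44 = 0.6739
Treynor = (R_P − R_f) / β_P = (4.17% − 1.03%) / 0.6739 = 3.14% / 0.6739 = 4.66%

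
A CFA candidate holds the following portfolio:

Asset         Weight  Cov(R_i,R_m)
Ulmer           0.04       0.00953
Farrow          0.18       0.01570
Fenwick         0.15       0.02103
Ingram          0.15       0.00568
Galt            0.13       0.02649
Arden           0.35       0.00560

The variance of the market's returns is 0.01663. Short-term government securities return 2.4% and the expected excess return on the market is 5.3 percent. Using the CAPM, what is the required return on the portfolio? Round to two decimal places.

6.42%

β_Ulmer = 0.00953 / 0.01663 = 0.5731
β_Farrow = 0.01570 / 0.01663 = 0.9441
β_Fenwick = 0.02103 / 0.01663 = 1.2646
β_Ingram = 0.00568 / 0.01663 = 0.3416
β_Galt = 0.02649 / 0.01663 = 1.5929
β_Arden = 0.00560 / 0.01663 = 0.3367
β_P = Σ w_i β_i = 0.04×0.5731 + 0.18×0.9441 + 0.15×1.2646 + 0.15×0.3416 + 0.13×1.5929 + 0.35×0.3367 = 0.7587
E(R_P) = R_f + β_P × MRP = 2.4% + 0.7587 × 5.3% = 6.42%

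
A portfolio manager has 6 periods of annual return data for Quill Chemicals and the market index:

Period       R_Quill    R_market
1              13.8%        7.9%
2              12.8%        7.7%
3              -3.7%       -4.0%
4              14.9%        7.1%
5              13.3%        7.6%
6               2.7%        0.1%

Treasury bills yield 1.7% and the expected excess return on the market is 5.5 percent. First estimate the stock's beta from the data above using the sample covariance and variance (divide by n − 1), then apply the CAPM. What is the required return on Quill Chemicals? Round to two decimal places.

9.87%

Mean R_i = (13.8 + 12.8 − 3.7 + 14.9 + 13.3 + 2.7) / 6 = 8.9667%
Mean R_m = (7.9 + 7.7 − 4.0 + 7.1 + 7.6 + 0.1) / 6 = 4.4000%
Σ(R_i − R̄_i)(R_m − R̄_m) = 192.8000  ⇒  Cov = 192.8000 / 5 = 38.5600
Σ(R_m − R̄_m)² = 129.7200  ⇒  Var(R_m) = 129.7200 / 5 = 25.9440
β = Cov / Var(R_m) = 38.5600 / 25.9440 = 1.4863
E(R) = R_f + β × MRP = 1.7% + 1.4863 × 5.5% = 9.87%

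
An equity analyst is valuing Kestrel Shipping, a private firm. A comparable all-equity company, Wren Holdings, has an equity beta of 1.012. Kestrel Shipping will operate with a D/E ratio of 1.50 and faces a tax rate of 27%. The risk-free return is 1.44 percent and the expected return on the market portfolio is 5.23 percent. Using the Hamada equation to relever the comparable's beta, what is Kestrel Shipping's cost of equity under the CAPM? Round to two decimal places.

β_L = β_U × [1 + (1 − t)(D/E)] = 1.012 × [1 + (1 − 0.27) × 1.50]
    = 1.012 × [1 + 0.73 × 1.50] = 1.012 × 2.0950 = 2.1201
MRP = 5.23% − 1.44% = 3.79%
E(R) = R_f + β_L × MRP = 1.44% + 2.1201 × 3.79% = 9.48%

9.48%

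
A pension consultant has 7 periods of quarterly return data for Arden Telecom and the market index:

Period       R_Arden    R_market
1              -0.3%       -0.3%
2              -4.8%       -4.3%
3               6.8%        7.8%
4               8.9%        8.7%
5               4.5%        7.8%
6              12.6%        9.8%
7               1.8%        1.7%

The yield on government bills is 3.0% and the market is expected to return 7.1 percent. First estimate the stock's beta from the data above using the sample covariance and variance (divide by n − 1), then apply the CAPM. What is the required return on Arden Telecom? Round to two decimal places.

Mean R_i = (-0.3 − 4.8 + 6.8 + 8.9 + 4.5 + 12.6 + 1.8) / 7 = 4.2143%
Mean R_m = (-0.3 − 4.3 + 7.8 + 8.7 + 7.8 + 9.8 + 1.7) / 7 = 4.4571%
Σ(R_i − R̄_i)(R_m − R̄_m) = 181.3543  ⇒  Cov = 181.3543 / 6 = 30.2257
Σ(R_m − R̄_m)² = 175.8171  ⇒  Var(R_m) = 175.8171 / 6 = 29.3029
β = Cov / Var(R_m) = 30.2257 / 29.3029 = 1.0315
MRP = 7.1% − 3.0% = 4.10%
E(R) = R_f + β × MRP = 3.0% + 1.0315 × 4.1% = 7.23%

7.23%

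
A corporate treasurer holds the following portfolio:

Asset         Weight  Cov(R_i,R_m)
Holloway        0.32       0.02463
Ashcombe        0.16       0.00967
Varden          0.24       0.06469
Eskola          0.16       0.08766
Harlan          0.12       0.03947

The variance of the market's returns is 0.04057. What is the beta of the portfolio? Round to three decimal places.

1.078

β_Holloway = 0.02463 / 0.04057 = 0.6071
β_Ashcombe = 0.00967 / 0.04057 = 0.2384
β_Varden = 0.06469 / 0.04057 = 1.5945
β_Eskola = 0.08766 / 0.04057 = 2.1607
β_Harlan = 0.03947 / 0.04057 = 0.9729
β_P = Σ w_i β_i = 0.32×0.6071 + 0.16×0.2384 + 0.24×1.5945 + 0.16×2.1607 + 0.12×0.9729 = 1.0776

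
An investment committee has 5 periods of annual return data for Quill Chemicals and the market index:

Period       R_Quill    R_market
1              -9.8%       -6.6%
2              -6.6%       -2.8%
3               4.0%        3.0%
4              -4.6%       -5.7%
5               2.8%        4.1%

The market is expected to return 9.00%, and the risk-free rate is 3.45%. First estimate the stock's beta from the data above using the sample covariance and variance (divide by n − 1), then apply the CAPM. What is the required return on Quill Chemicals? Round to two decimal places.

9.76%

Mean R_i = (-9.8 − 6.6 + 4.0 − 4.6 + 2.8) / 5 = -2.8400%
Mean R_m = (-6.6 − 2.8 + 3.0 − 5.7 + 4.1) / 5 = -1.6000%
Σ(R_i − R̄_i)(R_m − R̄_m) = 110.1400  ⇒  Cov = 110.1400 / 4 = 27.5350
Σ(R_m − R̄_m)² = 96.9000  ⇒  Var(R_m) = 96.9000 / 4 = 24.2250
β = Cov / Var(R_m) = 27.5350 / 24.2250 = 1.1366
MRP = 9.00% − 3.45% = 5.55%
E(R) = R_f + β × MRP = 3.45% + 1.1366 × 5.55% = 9.76%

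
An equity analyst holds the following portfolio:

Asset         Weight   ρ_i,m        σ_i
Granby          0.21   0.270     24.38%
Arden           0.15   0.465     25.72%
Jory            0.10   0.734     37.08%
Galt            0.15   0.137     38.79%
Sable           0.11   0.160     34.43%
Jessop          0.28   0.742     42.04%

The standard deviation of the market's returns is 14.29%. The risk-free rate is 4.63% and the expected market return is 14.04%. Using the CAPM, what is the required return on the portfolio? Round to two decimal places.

β_Granby = 0.270 × 24.38% / 14.29% = 0.4606
β_Arden = 0.465 × 25.72% / 14.29% = 0.8369
β_Jory = 0.734 × 37.08% / 14.29% = 1.9046
β_Galt = 0.137 × 38.79% / 14.29% = 0.3719
β_Sable = 0.160 × 34.43% / 14.29% = 0.3855
β_Jessop = 0.742 × 42.04% / 14.29% = 2.1829
β_P = Σ w_i β_i = 0.21×0.4606 + 0.15×0.8369 + 0.10×1.9046 + 0.15×0.3719 + 0.11×0.3855 + 0.28×2.1829 = 1.1221
MRP = 14.04% − 4.63% = 9.41%
E(R_P) = R_f + β_P × MRP = 4.63% + 1.1221 × 9.41% = 15.19%

15.19%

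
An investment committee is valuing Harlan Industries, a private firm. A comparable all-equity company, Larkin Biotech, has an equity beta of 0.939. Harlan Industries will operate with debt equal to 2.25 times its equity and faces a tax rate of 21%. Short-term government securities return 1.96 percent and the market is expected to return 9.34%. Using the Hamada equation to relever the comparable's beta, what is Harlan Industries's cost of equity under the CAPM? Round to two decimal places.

β_L = β_U × [1 + (1 − t)(D/E)] = 0.939 × [1 + (1 − 0.21) × 2.25]
    = 0.939 × [1 + 0.79 × 2.25] = 0.939 × 2.7775 = 2.6081
MRP = 9.34% − 1.96% = 7.38%
E(R) = R_f + β_L × MRP = 1.96% + 2.6081 × 7.38% = 21.21%

21.21%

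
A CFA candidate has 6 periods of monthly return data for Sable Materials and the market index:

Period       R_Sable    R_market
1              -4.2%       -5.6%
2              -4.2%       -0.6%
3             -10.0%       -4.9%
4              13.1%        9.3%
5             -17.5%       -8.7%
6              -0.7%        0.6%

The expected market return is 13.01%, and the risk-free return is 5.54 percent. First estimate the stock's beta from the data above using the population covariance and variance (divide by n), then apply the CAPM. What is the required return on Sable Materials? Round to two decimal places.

17.00%

Mean R_i = (-4.2 − 4.2 − 10.0 + 13.1 − 17.5 − 0.7) / 6 = -3.9167%
Mean R_m = (-5.6 − 0.6 − 4.9 + 9.3 − 8.7 + 0.6) / 6 = -1.6500%
Σ(R_i − R̄_i)(R_m − R̄_m) = 309.9250  ⇒  Cov = 309.9250 / 6 = 51.6542
Σ(R_m − R̄_m)² = 201.9350  ⇒  Var(R_m) = 201.9350 / 6 = 33.6558
β = Cov / Var(R_m) = 51.6542 / 33.6558 = 1.5348
MRP = 13.01% − 5.54% = 7.47%
E(R) = R_f + β × MRP = 5.54% + 1.5348 × 7.47% = 17.00%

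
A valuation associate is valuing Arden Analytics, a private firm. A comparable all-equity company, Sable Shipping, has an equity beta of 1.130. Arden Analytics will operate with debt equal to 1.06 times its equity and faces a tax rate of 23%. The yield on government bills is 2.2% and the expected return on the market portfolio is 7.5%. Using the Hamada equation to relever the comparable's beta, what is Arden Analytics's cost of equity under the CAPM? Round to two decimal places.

13.08%

β_L = β_U × [1 + (1 − t)(D/E)] = 1.130 × [1 + (1 − 0.23) × 1.06]
    = 1.130 × [1 + 0.77 × 1.06] = 1.130 × 1.8162 = 2.0523
MRP = 7.5% − 2.2% = 5.30%
E(R) = R_f + β_L × MRP = 2.2% + 2.0523 × 5.3% = 13.08%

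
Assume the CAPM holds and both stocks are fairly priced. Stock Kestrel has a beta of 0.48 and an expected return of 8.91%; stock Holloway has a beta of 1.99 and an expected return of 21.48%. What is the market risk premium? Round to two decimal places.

8.32%

Both satisfy E(R) = R_f + β·MRP, so the slope of the SML is
MRP = (21.48% − 8.91%) / (1.99 − 0.48) = 12.57% / 1.51 = 8.3245%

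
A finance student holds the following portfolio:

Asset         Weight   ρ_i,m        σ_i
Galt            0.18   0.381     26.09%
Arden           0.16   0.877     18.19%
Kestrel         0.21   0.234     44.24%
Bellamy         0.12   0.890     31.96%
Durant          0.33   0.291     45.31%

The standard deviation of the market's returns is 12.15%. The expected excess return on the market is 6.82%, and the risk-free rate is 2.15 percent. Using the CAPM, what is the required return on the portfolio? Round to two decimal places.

10.17%

β_Galt = 0.381 × 26.09% / 12.15% = 0.8181
β_Arden = 0.877 × 18.19% / 12.15% = 1.3130
β_Kestrel = 0.234 × 44.24% / 12.15% = 0.8520
β_Bellamy = 0.890 × 31.96% / 12.15% = 2.3411
β_Durant = 0.291 × 45.31% / 12.15% = 1.0852
β_P = Σ w_i β_i = 0.18×0.8181 + 0.16×1.3130 + 0.21×0.8520 + 0.12×2.3411 + 0.33×1.0852 = 1.1753
E(R_P) = R_f + β_P × MRP = 2.15% + 1.1753 × 6.82% = 10.17%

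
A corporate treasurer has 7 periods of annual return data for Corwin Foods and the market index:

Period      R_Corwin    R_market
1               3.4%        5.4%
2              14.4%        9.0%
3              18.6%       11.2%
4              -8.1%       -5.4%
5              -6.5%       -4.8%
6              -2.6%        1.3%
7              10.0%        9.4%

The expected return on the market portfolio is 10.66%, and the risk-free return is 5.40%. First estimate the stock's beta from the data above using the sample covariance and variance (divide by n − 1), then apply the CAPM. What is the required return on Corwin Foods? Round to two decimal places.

Mean R_i = (3.4 + 14.4 + 18.6 − 8.1 − 6.5 − 2.6 + 10.0) / 7 = 4.1714%
Mean R_m = (5.4 + 9.0 + 11.2 − 5.4 − 4.8 + 1.3 + 9.4) / 7 = 3.7286%
Σ(R_i − R̄_i)(R_m − R̄_m) = 412.9657  ⇒  Cov = 412.9657 / 6 = 68.8276
Σ(R_m − R̄_m)² = 280.5343  ⇒  Var(R_m) = 280.5343 / 6 = 46.7557
β = Cov / Var(R_m) = 68.8276 / 46.7557 = 1.4721
MRP = 10.66% − 5.40% = 5.26%
E(R) = R_f + β × MRP = 5.40% + 1.4721 × 5.26% = 13.14%

13.14%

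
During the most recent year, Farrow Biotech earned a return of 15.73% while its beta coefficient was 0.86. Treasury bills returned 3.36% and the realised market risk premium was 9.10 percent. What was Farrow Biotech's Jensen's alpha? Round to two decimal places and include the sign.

CAPM benchmark = R_f + β(R_m − R_f) = 3.36% + 0.86 × 9.10% = 11.1860%
α = actual − benchmark = 15.73% − 11.1860% = +4.54%

+4.54%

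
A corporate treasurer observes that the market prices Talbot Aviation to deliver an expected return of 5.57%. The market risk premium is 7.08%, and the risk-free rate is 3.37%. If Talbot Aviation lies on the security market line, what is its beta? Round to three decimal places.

β = (E(R) − R_f) / MRP = (5.57% − 3.37%) / 7.08% = 2.20% / 7.08% = 0.311

0.311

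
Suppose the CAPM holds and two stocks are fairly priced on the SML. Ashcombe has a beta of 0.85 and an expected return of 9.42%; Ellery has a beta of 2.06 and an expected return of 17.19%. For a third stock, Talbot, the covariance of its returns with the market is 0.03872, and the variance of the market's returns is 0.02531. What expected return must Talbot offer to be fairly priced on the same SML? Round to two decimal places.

13.79%

MRP = (17.19% − 9.42%) / (2.06 − 0.85) = 6.4215%
R_f = 9.42% − 0.85 × 6.4215% = 3.9617%
β_Talbot = Cov / Var(R_m) = 0.03872 / 0.02531 = 1.5298
E(R_Talbot) = R_f + β × MRP = 3.9617% + 1.5298 × 6.4215% = 13.79%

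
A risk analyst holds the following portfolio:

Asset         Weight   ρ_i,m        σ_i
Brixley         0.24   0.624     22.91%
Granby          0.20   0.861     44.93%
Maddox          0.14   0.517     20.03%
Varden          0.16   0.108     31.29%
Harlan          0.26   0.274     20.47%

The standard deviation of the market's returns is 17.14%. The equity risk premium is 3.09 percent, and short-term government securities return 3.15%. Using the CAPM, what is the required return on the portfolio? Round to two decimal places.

β_Brixley = 0.624 × 22.91% / 17.14% = 0.8341
β_Granby = 0.861 × 44.93% / 17.14% = 2.2570
β_Maddox = 0.517 × 20.03% / 17.14% = 0.6042
β_Varden = 0.108 × 31.29% / 17.14% = 0.1972
β_Harlan = 0.274 × 20.47% / 17.14% = 0.3272
β_P = Σ w_i β_i = 0.24×0.8341 + 0.20×2.2570 + 0.14×0.6042 + 0.16×0.1972 + 0.26×0.3272 = 0.8528
E(R_P) = R_f + β_P × MRP = 3.15% + 0.8528 × 3.09% = 5.79%

5.79%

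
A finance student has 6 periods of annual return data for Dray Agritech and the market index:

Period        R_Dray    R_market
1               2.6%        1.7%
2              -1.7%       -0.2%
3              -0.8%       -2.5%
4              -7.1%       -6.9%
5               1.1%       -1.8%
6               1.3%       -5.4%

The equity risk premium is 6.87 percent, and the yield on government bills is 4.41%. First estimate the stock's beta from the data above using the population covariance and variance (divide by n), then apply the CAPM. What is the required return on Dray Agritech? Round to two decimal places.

9.13%

Mean R_i = (2.6 − 1.7 − 0.8 − 7.1 + 1.1 + 1.3) / 6 = -0.7667%
Mean R_m = (1.7 − 0.2 − 2.5 − 6.9 − 1.8 − 5.4) / 6 = -2.5167%
Σ(R_i − R̄_i)(R_m − R̄_m) = 35.1733  ⇒  Cov = 35.1733 / 6 = 5.8622
Σ(R_m − R̄_m)² = 51.1883  ⇒  Var(R_m) = 51.1883 / 6 = 8.5314
β = Cov / Var(R_m) = 5.8622 / 8.5314 = 0.6871
E(R) = R_f + β × MRP = 4.41% + 0.6871 × 6.87% = 9.13%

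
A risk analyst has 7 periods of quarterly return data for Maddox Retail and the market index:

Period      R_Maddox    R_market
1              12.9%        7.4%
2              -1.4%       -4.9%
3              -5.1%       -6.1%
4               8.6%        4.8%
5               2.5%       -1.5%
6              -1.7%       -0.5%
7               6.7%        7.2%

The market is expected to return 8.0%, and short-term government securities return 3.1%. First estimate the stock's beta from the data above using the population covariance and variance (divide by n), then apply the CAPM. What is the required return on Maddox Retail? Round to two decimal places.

Mean R_i = (12.9 − 1.4 − 5.1 + 8.6 + 2.5 − 1.7 + 6.7) / 7 = 3.2143%
Mean R_m = (7.4 − 4.9 − 6.1 + 4.8 − 1.5 − 0.5 + 7.2) / 7 = 0.9143%
Σ(R_i − R̄_i)(R_m − R̄_m) = 199.4786  ⇒  Cov = 199.4786 / 7 = 28.4969
Σ(R_m − R̄_m)² = 187.5086  ⇒  Var(R_m) = 187.5086 / 7 = 26.7869
β = Cov / Var(R_m) = 28.4969 / 26.7869 = 1.0638
MRP = 8.0% − 3.1% = 4.90%
E(R) = R_f + β × MRP = 3.1% + 1.0638 × 4.9% = 8.31%

8.31%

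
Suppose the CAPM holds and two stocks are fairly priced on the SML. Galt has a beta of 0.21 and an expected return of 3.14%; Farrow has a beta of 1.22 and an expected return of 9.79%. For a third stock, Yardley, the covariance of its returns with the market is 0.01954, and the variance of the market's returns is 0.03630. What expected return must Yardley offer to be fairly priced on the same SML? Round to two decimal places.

5.30%

MRP = (9.79% − 3.14%) / (1.22 − 0.21) = 6.5842%
R_f = 3.14% − 0.21 × 6.5842% = 1.7573%
β_Yardley = Cov / Var(R_m) = 0.01954 / 0.03630 = 0.5383
E(R_Yardley) = R_f + β × MRP = 1.7573% + 0.5383 × 6.5842% = 5.30%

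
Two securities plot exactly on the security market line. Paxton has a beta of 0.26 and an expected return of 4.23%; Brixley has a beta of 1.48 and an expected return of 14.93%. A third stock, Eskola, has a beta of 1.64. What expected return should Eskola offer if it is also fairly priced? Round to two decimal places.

MRP (SML slope) = (14.93% − 4.23%) / (1.48 − 0.26) = 10.70% / 1.22 = 8.7705%
R_f (intercept) = 4.23% − 0.26 × 8.7705% = 1.9497%
E(R_Eskola) = R_f + β × MRP = 1.9497% + 1.64 × 8.7705% = 16.33%

16.33%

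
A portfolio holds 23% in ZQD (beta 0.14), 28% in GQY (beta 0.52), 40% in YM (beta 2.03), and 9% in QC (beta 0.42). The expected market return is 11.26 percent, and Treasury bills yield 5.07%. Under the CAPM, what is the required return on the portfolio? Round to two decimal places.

β_P = Σ w_i β_i = 0.23×0.14 + 0.28×0.52 + 0.40×2.03 + 0.09×0.42 = 1.0276
MRP = 11.26% − 5.07% = 6.19%
E(R_P) = R_f + β_P × MRP = 5.07% + 1.0276 × 6.19% = 11.43%

11.43%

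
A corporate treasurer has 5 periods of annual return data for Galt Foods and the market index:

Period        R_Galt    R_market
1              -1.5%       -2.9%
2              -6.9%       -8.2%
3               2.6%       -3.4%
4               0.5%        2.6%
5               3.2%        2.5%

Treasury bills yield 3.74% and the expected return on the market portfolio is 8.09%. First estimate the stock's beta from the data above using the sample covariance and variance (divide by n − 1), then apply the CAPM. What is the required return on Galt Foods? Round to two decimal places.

6.77%

Mean R_i = (-1.5 − 6.9 + 2.6 + 0.5 + 3.2) / 5 = -0.4200%
Mean R_m = (-2.9 − 8.2 − 3.4 + 2.6 + 2.5) / 5 = -1.8800%
Σ(R_i − R̄_i)(R_m − R̄_m) = 57.4420  ⇒  Cov = 57.4420 / 4 = 14.3605
Σ(R_m − R̄_m)² = 82.5480  ⇒  Var(R_m) = 82.5480 / 4 = 20.6370
β = Cov / Var(R_m) = 14.3605 / 20.6370 = 0.6959
MRP = 8.09% − 3.74% = 4.35%
E(R) = R_f + β × MRP = 3.74% + 0.6959 × 4.35% = 6.77%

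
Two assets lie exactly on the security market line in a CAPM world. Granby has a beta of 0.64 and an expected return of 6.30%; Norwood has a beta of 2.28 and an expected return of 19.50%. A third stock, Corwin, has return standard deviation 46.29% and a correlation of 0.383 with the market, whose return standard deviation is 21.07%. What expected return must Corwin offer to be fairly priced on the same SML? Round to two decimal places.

MRP = (19.50% − 6.30%) / (2.28 − 0.64) = 8.0488%
R_f = 6.30% − 0.64 × 8.0488% = 1.1488%
β_Corwin = ρ·σ_i/σ_m = 0.383 × 46.29 / 21.07 = 0.8414
E(R_Corwin) = R_f + β × MRP = 1.1488% + 0.8414 × 8.0488% = 7.92%

7.92%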